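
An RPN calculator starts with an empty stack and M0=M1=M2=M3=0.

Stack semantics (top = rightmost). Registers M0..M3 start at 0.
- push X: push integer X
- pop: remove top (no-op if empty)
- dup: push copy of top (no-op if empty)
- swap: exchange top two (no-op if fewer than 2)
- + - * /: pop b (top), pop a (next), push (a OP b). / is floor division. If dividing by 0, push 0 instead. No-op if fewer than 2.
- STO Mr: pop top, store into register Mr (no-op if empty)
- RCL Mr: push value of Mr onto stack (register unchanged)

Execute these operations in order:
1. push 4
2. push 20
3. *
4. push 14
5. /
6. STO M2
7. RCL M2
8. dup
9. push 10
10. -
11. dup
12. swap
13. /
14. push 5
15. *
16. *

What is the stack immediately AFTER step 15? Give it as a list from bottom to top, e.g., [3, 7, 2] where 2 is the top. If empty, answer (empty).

After op 1 (push 4): stack=[4] mem=[0,0,0,0]
After op 2 (push 20): stack=[4,20] mem=[0,0,0,0]
After op 3 (*): stack=[80] mem=[0,0,0,0]
After op 4 (push 14): stack=[80,14] mem=[0,0,0,0]
After op 5 (/): stack=[5] mem=[0,0,0,0]
After op 6 (STO M2): stack=[empty] mem=[0,0,5,0]
After op 7 (RCL M2): stack=[5] mem=[0,0,5,0]
After op 8 (dup): stack=[5,5] mem=[0,0,5,0]
After op 9 (push 10): stack=[5,5,10] mem=[0,0,5,0]
After op 10 (-): stack=[5,-5] mem=[0,0,5,0]
After op 11 (dup): stack=[5,-5,-5] mem=[0,0,5,0]
After op 12 (swap): stack=[5,-5,-5] mem=[0,0,5,0]
After op 13 (/): stack=[5,1] mem=[0,0,5,0]
After op 14 (push 5): stack=[5,1,5] mem=[0,0,5,0]
After op 15 (*): stack=[5,5] mem=[0,0,5,0]

[5, 5]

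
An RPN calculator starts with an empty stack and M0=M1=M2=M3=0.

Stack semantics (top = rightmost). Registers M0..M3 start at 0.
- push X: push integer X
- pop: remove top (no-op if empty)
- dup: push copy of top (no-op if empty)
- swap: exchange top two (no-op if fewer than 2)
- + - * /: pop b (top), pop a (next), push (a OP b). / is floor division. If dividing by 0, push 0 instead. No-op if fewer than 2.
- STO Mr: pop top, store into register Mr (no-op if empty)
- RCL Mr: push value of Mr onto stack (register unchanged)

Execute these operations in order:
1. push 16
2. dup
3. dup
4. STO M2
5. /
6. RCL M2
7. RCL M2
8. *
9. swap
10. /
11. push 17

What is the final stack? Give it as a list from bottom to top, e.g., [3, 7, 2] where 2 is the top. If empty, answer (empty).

After op 1 (push 16): stack=[16] mem=[0,0,0,0]
After op 2 (dup): stack=[16,16] mem=[0,0,0,0]
After op 3 (dup): stack=[16,16,16] mem=[0,0,0,0]
After op 4 (STO M2): stack=[16,16] mem=[0,0,16,0]
After op 5 (/): stack=[1] mem=[0,0,16,0]
After op 6 (RCL M2): stack=[1,16] mem=[0,0,16,0]
After op 7 (RCL M2): stack=[1,16,16] mem=[0,0,16,0]
After op 8 (*): stack=[1,256] mem=[0,0,16,0]
After op 9 (swap): stack=[256,1] mem=[0,0,16,0]
After op 10 (/): stack=[256] mem=[0,0,16,0]
After op 11 (push 17): stack=[256,17] mem=[0,0,16,0]

Answer: [256, 17]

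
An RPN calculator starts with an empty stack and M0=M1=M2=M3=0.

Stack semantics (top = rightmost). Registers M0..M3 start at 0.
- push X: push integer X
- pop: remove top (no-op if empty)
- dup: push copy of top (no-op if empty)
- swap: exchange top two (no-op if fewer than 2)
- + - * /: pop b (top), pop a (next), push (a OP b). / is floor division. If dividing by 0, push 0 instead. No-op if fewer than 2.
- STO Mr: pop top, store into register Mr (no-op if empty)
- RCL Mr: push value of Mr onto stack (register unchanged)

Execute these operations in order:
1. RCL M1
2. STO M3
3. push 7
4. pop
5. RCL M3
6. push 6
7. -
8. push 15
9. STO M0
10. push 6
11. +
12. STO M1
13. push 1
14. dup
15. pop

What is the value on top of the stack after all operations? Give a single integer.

After op 1 (RCL M1): stack=[0] mem=[0,0,0,0]
After op 2 (STO M3): stack=[empty] mem=[0,0,0,0]
After op 3 (push 7): stack=[7] mem=[0,0,0,0]
After op 4 (pop): stack=[empty] mem=[0,0,0,0]
After op 5 (RCL M3): stack=[0] mem=[0,0,0,0]
After op 6 (push 6): stack=[0,6] mem=[0,0,0,0]
After op 7 (-): stack=[-6] mem=[0,0,0,0]
After op 8 (push 15): stack=[-6,15] mem=[0,0,0,0]
After op 9 (STO M0): stack=[-6] mem=[15,0,0,0]
After op 10 (push 6): stack=[-6,6] mem=[15,0,0,0]
After op 11 (+): stack=[0] mem=[15,0,0,0]
After op 12 (STO M1): stack=[empty] mem=[15,0,0,0]
After op 13 (push 1): stack=[1] mem=[15,0,0,0]
After op 14 (dup): stack=[1,1] mem=[15,0,0,0]
After op 15 (pop): stack=[1] mem=[15,0,0,0]

Answer: 1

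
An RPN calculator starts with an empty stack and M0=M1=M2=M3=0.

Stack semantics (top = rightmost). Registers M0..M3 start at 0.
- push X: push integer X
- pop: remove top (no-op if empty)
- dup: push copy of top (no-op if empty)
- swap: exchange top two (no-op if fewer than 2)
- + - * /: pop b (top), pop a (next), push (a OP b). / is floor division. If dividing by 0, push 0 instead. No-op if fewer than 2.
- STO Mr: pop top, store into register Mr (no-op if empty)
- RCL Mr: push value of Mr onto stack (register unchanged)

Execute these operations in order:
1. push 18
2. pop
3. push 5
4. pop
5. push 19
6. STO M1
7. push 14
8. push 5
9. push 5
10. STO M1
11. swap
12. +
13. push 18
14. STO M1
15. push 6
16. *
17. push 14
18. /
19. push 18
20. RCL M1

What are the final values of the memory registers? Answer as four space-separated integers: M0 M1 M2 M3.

After op 1 (push 18): stack=[18] mem=[0,0,0,0]
After op 2 (pop): stack=[empty] mem=[0,0,0,0]
After op 3 (push 5): stack=[5] mem=[0,0,0,0]
After op 4 (pop): stack=[empty] mem=[0,0,0,0]
After op 5 (push 19): stack=[19] mem=[0,0,0,0]
After op 6 (STO M1): stack=[empty] mem=[0,19,0,0]
After op 7 (push 14): stack=[14] mem=[0,19,0,0]
After op 8 (push 5): stack=[14,5] mem=[0,19,0,0]
After op 9 (push 5): stack=[14,5,5] mem=[0,19,0,0]
After op 10 (STO M1): stack=[14,5] mem=[0,5,0,0]
After op 11 (swap): stack=[5,14] mem=[0,5,0,0]
After op 12 (+): stack=[19] mem=[0,5,0,0]
After op 13 (push 18): stack=[19,18] mem=[0,5,0,0]
After op 14 (STO M1): stack=[19] mem=[0,18,0,0]
After op 15 (push 6): stack=[19,6] mem=[0,18,0,0]
After op 16 (*): stack=[114] mem=[0,18,0,0]
After op 17 (push 14): stack=[114,14] mem=[0,18,0,0]
After op 18 (/): stack=[8] mem=[0,18,0,0]
After op 19 (push 18): stack=[8,18] mem=[0,18,0,0]
After op 20 (RCL M1): stack=[8,18,18] mem=[0,18,0,0]

Answer: 0 18 0 0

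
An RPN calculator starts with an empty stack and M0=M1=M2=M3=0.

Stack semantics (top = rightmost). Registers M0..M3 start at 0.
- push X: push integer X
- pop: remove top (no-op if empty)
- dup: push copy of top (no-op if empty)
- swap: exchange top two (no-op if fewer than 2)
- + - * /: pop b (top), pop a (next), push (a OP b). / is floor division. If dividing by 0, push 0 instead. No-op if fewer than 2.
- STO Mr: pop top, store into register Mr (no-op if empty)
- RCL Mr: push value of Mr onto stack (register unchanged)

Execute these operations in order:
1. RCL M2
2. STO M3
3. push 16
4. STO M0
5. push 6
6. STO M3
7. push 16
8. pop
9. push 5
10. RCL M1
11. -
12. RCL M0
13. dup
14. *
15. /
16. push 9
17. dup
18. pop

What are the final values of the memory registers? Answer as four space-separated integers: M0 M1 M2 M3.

After op 1 (RCL M2): stack=[0] mem=[0,0,0,0]
After op 2 (STO M3): stack=[empty] mem=[0,0,0,0]
After op 3 (push 16): stack=[16] mem=[0,0,0,0]
After op 4 (STO M0): stack=[empty] mem=[16,0,0,0]
After op 5 (push 6): stack=[6] mem=[16,0,0,0]
After op 6 (STO M3): stack=[empty] mem=[16,0,0,6]
After op 7 (push 16): stack=[16] mem=[16,0,0,6]
After op 8 (pop): stack=[empty] mem=[16,0,0,6]
After op 9 (push 5): stack=[5] mem=[16,0,0,6]
After op 10 (RCL M1): stack=[5,0] mem=[16,0,0,6]
After op 11 (-): stack=[5] mem=[16,0,0,6]
After op 12 (RCL M0): stack=[5,16] mem=[16,0,0,6]
After op 13 (dup): stack=[5,16,16] mem=[16,0,0,6]
After op 14 (*): stack=[5,256] mem=[16,0,0,6]
After op 15 (/): stack=[0] mem=[16,0,0,6]
After op 16 (push 9): stack=[0,9] mem=[16,0,0,6]
After op 17 (dup): stack=[0,9,9] mem=[16,0,0,6]
After op 18 (pop): stack=[0,9] mem=[16,0,0,6]

Answer: 16 0 0 6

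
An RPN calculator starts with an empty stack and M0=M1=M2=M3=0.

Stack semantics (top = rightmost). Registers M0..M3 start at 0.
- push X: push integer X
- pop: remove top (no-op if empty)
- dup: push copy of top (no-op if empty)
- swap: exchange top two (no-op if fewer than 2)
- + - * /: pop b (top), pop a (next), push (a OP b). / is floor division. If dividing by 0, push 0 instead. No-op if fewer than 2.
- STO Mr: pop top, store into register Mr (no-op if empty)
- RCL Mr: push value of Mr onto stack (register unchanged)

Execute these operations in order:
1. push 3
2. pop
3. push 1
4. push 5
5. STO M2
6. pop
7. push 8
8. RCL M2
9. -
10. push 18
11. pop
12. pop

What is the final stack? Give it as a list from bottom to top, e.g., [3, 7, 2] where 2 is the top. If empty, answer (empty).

Answer: (empty)

Derivation:
After op 1 (push 3): stack=[3] mem=[0,0,0,0]
After op 2 (pop): stack=[empty] mem=[0,0,0,0]
After op 3 (push 1): stack=[1] mem=[0,0,0,0]
After op 4 (push 5): stack=[1,5] mem=[0,0,0,0]
After op 5 (STO M2): stack=[1] mem=[0,0,5,0]
After op 6 (pop): stack=[empty] mem=[0,0,5,0]
After op 7 (push 8): stack=[8] mem=[0,0,5,0]
After op 8 (RCL M2): stack=[8,5] mem=[0,0,5,0]
After op 9 (-): stack=[3] mem=[0,0,5,0]
After op 10 (push 18): stack=[3,18] mem=[0,0,5,0]
After op 11 (pop): stack=[3] mem=[0,0,5,0]
After op 12 (pop): stack=[empty] mem=[0,0,5,0]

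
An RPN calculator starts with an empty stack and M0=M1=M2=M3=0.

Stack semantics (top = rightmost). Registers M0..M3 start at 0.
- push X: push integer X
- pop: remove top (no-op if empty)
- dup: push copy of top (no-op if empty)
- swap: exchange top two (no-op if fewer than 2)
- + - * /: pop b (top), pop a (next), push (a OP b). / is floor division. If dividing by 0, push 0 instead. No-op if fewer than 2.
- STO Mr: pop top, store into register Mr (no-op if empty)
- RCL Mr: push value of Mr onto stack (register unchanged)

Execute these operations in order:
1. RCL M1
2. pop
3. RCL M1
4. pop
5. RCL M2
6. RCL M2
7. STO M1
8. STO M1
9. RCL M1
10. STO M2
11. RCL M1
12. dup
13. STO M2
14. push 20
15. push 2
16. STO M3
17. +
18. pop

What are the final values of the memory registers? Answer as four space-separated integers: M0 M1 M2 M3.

After op 1 (RCL M1): stack=[0] mem=[0,0,0,0]
After op 2 (pop): stack=[empty] mem=[0,0,0,0]
After op 3 (RCL M1): stack=[0] mem=[0,0,0,0]
After op 4 (pop): stack=[empty] mem=[0,0,0,0]
After op 5 (RCL M2): stack=[0] mem=[0,0,0,0]
After op 6 (RCL M2): stack=[0,0] mem=[0,0,0,0]
After op 7 (STO M1): stack=[0] mem=[0,0,0,0]
After op 8 (STO M1): stack=[empty] mem=[0,0,0,0]
After op 9 (RCL M1): stack=[0] mem=[0,0,0,0]
After op 10 (STO M2): stack=[empty] mem=[0,0,0,0]
After op 11 (RCL M1): stack=[0] mem=[0,0,0,0]
After op 12 (dup): stack=[0,0] mem=[0,0,0,0]
After op 13 (STO M2): stack=[0] mem=[0,0,0,0]
After op 14 (push 20): stack=[0,20] mem=[0,0,0,0]
After op 15 (push 2): stack=[0,20,2] mem=[0,0,0,0]
After op 16 (STO M3): stack=[0,20] mem=[0,0,0,2]
After op 17 (+): stack=[20] mem=[0,0,0,2]
After op 18 (pop): stack=[empty] mem=[0,0,0,2]

Answer: 0 0 0 2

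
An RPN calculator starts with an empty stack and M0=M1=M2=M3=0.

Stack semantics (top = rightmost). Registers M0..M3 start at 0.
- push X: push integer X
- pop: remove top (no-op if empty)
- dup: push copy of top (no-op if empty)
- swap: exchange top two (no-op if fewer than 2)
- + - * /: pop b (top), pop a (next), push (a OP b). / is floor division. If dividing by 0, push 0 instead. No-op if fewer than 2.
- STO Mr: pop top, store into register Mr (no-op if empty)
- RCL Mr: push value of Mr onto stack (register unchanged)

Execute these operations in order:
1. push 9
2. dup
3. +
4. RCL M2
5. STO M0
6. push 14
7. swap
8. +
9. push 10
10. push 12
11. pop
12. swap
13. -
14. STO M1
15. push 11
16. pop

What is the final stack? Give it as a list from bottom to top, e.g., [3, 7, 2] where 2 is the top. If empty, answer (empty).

After op 1 (push 9): stack=[9] mem=[0,0,0,0]
After op 2 (dup): stack=[9,9] mem=[0,0,0,0]
After op 3 (+): stack=[18] mem=[0,0,0,0]
After op 4 (RCL M2): stack=[18,0] mem=[0,0,0,0]
After op 5 (STO M0): stack=[18] mem=[0,0,0,0]
After op 6 (push 14): stack=[18,14] mem=[0,0,0,0]
After op 7 (swap): stack=[14,18] mem=[0,0,0,0]
After op 8 (+): stack=[32] mem=[0,0,0,0]
After op 9 (push 10): stack=[32,10] mem=[0,0,0,0]
After op 10 (push 12): stack=[32,10,12] mem=[0,0,0,0]
After op 11 (pop): stack=[32,10] mem=[0,0,0,0]
After op 12 (swap): stack=[10,32] mem=[0,0,0,0]
After op 13 (-): stack=[-22] mem=[0,0,0,0]
After op 14 (STO M1): stack=[empty] mem=[0,-22,0,0]
After op 15 (push 11): stack=[11] mem=[0,-22,0,0]
After op 16 (pop): stack=[empty] mem=[0,-22,0,0]

Answer: (empty)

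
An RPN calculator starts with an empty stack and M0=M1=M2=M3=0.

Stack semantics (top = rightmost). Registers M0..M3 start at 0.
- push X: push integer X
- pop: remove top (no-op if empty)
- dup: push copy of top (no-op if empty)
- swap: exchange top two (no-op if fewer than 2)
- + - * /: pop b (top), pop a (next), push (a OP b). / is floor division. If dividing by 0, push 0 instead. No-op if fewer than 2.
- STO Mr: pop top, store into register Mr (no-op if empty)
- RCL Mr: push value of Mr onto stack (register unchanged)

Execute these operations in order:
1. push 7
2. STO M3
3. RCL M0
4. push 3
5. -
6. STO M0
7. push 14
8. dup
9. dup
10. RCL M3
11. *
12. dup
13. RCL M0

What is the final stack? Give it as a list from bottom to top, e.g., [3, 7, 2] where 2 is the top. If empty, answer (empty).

After op 1 (push 7): stack=[7] mem=[0,0,0,0]
After op 2 (STO M3): stack=[empty] mem=[0,0,0,7]
After op 3 (RCL M0): stack=[0] mem=[0,0,0,7]
After op 4 (push 3): stack=[0,3] mem=[0,0,0,7]
After op 5 (-): stack=[-3] mem=[0,0,0,7]
After op 6 (STO M0): stack=[empty] mem=[-3,0,0,7]
After op 7 (push 14): stack=[14] mem=[-3,0,0,7]
After op 8 (dup): stack=[14,14] mem=[-3,0,0,7]
After op 9 (dup): stack=[14,14,14] mem=[-3,0,0,7]
After op 10 (RCL M3): stack=[14,14,14,7] mem=[-3,0,0,7]
After op 11 (*): stack=[14,14,98] mem=[-3,0,0,7]
After op 12 (dup): stack=[14,14,98,98] mem=[-3,0,0,7]
After op 13 (RCL M0): stack=[14,14,98,98,-3] mem=[-3,0,0,7]

Answer: [14, 14, 98, 98, -3]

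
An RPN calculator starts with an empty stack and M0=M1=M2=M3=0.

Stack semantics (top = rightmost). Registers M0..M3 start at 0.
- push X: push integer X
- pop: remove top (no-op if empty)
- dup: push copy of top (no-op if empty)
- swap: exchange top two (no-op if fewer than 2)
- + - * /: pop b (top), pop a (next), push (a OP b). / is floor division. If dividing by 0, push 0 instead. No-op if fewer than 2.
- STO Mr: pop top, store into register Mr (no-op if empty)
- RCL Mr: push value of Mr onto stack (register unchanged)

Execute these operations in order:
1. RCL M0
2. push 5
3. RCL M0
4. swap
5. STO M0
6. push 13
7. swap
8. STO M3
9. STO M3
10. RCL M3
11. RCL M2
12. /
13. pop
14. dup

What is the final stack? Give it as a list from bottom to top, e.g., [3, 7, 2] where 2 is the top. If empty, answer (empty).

After op 1 (RCL M0): stack=[0] mem=[0,0,0,0]
After op 2 (push 5): stack=[0,5] mem=[0,0,0,0]
After op 3 (RCL M0): stack=[0,5,0] mem=[0,0,0,0]
After op 4 (swap): stack=[0,0,5] mem=[0,0,0,0]
After op 5 (STO M0): stack=[0,0] mem=[5,0,0,0]
After op 6 (push 13): stack=[0,0,13] mem=[5,0,0,0]
After op 7 (swap): stack=[0,13,0] mem=[5,0,0,0]
After op 8 (STO M3): stack=[0,13] mem=[5,0,0,0]
After op 9 (STO M3): stack=[0] mem=[5,0,0,13]
After op 10 (RCL M3): stack=[0,13] mem=[5,0,0,13]
After op 11 (RCL M2): stack=[0,13,0] mem=[5,0,0,13]
After op 12 (/): stack=[0,0] mem=[5,0,0,13]
After op 13 (pop): stack=[0] mem=[5,0,0,13]
After op 14 (dup): stack=[0,0] mem=[5,0,0,13]

Answer: [0, 0]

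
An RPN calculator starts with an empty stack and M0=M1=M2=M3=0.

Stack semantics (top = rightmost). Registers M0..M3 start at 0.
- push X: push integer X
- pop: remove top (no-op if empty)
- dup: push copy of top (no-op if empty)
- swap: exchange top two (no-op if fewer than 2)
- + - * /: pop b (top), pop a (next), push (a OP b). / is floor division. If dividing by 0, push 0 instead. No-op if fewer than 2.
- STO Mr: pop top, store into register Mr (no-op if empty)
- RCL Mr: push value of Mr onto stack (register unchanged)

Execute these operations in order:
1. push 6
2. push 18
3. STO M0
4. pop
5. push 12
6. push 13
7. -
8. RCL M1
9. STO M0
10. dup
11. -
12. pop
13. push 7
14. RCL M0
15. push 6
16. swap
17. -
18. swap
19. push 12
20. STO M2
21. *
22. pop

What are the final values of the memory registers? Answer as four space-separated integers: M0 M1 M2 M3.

Answer: 0 0 12 0

Derivation:
After op 1 (push 6): stack=[6] mem=[0,0,0,0]
After op 2 (push 18): stack=[6,18] mem=[0,0,0,0]
After op 3 (STO M0): stack=[6] mem=[18,0,0,0]
After op 4 (pop): stack=[empty] mem=[18,0,0,0]
After op 5 (push 12): stack=[12] mem=[18,0,0,0]
After op 6 (push 13): stack=[12,13] mem=[18,0,0,0]
After op 7 (-): stack=[-1] mem=[18,0,0,0]
After op 8 (RCL M1): stack=[-1,0] mem=[18,0,0,0]
After op 9 (STO M0): stack=[-1] mem=[0,0,0,0]
After op 10 (dup): stack=[-1,-1] mem=[0,0,0,0]
After op 11 (-): stack=[0] mem=[0,0,0,0]
After op 12 (pop): stack=[empty] mem=[0,0,0,0]
After op 13 (push 7): stack=[7] mem=[0,0,0,0]
After op 14 (RCL M0): stack=[7,0] mem=[0,0,0,0]
After op 15 (push 6): stack=[7,0,6] mem=[0,0,0,0]
After op 16 (swap): stack=[7,6,0] mem=[0,0,0,0]
After op 17 (-): stack=[7,6] mem=[0,0,0,0]
After op 18 (swap): stack=[6,7] mem=[0,0,0,0]
After op 19 (push 12): stack=[6,7,12] mem=[0,0,0,0]
After op 20 (STO M2): stack=[6,7] mem=[0,0,12,0]
After op 21 (*): stack=[42] mem=[0,0,12,0]
After op 22 (pop): stack=[empty] mem=[0,0,12,0]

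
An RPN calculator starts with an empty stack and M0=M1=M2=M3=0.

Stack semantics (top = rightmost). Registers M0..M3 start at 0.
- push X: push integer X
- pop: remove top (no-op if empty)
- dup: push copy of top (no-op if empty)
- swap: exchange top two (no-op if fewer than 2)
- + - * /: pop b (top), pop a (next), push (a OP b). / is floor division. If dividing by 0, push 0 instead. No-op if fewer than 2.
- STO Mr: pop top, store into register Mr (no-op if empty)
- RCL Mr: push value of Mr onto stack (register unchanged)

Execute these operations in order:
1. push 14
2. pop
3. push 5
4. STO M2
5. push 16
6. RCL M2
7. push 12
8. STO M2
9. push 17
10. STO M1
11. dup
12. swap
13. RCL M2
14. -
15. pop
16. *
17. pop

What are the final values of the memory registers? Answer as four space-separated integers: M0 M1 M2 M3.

Answer: 0 17 12 0

Derivation:
After op 1 (push 14): stack=[14] mem=[0,0,0,0]
After op 2 (pop): stack=[empty] mem=[0,0,0,0]
After op 3 (push 5): stack=[5] mem=[0,0,0,0]
After op 4 (STO M2): stack=[empty] mem=[0,0,5,0]
After op 5 (push 16): stack=[16] mem=[0,0,5,0]
After op 6 (RCL M2): stack=[16,5] mem=[0,0,5,0]
After op 7 (push 12): stack=[16,5,12] mem=[0,0,5,0]
After op 8 (STO M2): stack=[16,5] mem=[0,0,12,0]
After op 9 (push 17): stack=[16,5,17] mem=[0,0,12,0]
After op 10 (STO M1): stack=[16,5] mem=[0,17,12,0]
After op 11 (dup): stack=[16,5,5] mem=[0,17,12,0]
After op 12 (swap): stack=[16,5,5] mem=[0,17,12,0]
After op 13 (RCL M2): stack=[16,5,5,12] mem=[0,17,12,0]
After op 14 (-): stack=[16,5,-7] mem=[0,17,12,0]
After op 15 (pop): stack=[16,5] mem=[0,17,12,0]
After op 16 (*): stack=[80] mem=[0,17,12,0]
After op 17 (pop): stack=[empty] mem=[0,17,12,0]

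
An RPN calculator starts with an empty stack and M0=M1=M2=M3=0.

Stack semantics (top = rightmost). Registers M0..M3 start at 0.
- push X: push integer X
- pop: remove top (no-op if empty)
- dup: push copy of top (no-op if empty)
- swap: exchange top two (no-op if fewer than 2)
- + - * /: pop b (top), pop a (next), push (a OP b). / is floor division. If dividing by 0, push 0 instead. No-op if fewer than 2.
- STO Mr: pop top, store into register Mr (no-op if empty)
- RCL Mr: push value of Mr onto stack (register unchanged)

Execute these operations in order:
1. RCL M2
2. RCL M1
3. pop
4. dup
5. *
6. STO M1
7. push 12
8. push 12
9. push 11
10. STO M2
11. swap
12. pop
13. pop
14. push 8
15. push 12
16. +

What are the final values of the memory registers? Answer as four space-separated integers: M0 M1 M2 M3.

Answer: 0 0 11 0

Derivation:
After op 1 (RCL M2): stack=[0] mem=[0,0,0,0]
After op 2 (RCL M1): stack=[0,0] mem=[0,0,0,0]
After op 3 (pop): stack=[0] mem=[0,0,0,0]
After op 4 (dup): stack=[0,0] mem=[0,0,0,0]
After op 5 (*): stack=[0] mem=[0,0,0,0]
After op 6 (STO M1): stack=[empty] mem=[0,0,0,0]
After op 7 (push 12): stack=[12] mem=[0,0,0,0]
After op 8 (push 12): stack=[12,12] mem=[0,0,0,0]
After op 9 (push 11): stack=[12,12,11] mem=[0,0,0,0]
After op 10 (STO M2): stack=[12,12] mem=[0,0,11,0]
After op 11 (swap): stack=[12,12] mem=[0,0,11,0]
After op 12 (pop): stack=[12] mem=[0,0,11,0]
After op 13 (pop): stack=[empty] mem=[0,0,11,0]
After op 14 (push 8): stack=[8] mem=[0,0,11,0]
After op 15 (push 12): stack=[8,12] mem=[0,0,11,0]
After op 16 (+): stack=[20] mem=[0,0,11,0]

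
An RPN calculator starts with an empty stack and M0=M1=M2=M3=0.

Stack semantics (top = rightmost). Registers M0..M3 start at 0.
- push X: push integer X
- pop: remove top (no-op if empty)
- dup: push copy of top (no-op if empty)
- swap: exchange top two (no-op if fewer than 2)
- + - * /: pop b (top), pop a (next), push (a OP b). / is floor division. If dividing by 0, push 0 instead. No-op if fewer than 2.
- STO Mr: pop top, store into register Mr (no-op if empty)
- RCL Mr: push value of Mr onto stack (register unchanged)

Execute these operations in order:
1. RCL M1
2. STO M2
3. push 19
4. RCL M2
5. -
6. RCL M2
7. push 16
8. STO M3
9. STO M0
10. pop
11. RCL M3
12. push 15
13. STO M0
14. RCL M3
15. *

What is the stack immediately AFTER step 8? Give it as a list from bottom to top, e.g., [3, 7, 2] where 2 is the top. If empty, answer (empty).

After op 1 (RCL M1): stack=[0] mem=[0,0,0,0]
After op 2 (STO M2): stack=[empty] mem=[0,0,0,0]
After op 3 (push 19): stack=[19] mem=[0,0,0,0]
After op 4 (RCL M2): stack=[19,0] mem=[0,0,0,0]
After op 5 (-): stack=[19] mem=[0,0,0,0]
After op 6 (RCL M2): stack=[19,0] mem=[0,0,0,0]
After op 7 (push 16): stack=[19,0,16] mem=[0,0,0,0]
After op 8 (STO M3): stack=[19,0] mem=[0,0,0,16]

[19, 0]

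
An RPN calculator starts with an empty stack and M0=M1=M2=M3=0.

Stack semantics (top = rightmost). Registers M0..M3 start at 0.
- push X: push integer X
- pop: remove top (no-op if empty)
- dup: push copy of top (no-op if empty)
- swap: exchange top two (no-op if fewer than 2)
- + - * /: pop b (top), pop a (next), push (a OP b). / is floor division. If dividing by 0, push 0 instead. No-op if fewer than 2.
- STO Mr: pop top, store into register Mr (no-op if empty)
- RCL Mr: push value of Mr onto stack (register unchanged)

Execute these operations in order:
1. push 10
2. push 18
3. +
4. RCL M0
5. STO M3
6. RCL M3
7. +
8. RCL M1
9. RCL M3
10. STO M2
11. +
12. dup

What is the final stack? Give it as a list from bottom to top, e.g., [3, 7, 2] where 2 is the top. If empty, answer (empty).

After op 1 (push 10): stack=[10] mem=[0,0,0,0]
After op 2 (push 18): stack=[10,18] mem=[0,0,0,0]
After op 3 (+): stack=[28] mem=[0,0,0,0]
After op 4 (RCL M0): stack=[28,0] mem=[0,0,0,0]
After op 5 (STO M3): stack=[28] mem=[0,0,0,0]
After op 6 (RCL M3): stack=[28,0] mem=[0,0,0,0]
After op 7 (+): stack=[28] mem=[0,0,0,0]
After op 8 (RCL M1): stack=[28,0] mem=[0,0,0,0]
After op 9 (RCL M3): stack=[28,0,0] mem=[0,0,0,0]
After op 10 (STO M2): stack=[28,0] mem=[0,0,0,0]
After op 11 (+): stack=[28] mem=[0,0,0,0]
After op 12 (dup): stack=[28,28] mem=[0,0,0,0]

Answer: [28, 28]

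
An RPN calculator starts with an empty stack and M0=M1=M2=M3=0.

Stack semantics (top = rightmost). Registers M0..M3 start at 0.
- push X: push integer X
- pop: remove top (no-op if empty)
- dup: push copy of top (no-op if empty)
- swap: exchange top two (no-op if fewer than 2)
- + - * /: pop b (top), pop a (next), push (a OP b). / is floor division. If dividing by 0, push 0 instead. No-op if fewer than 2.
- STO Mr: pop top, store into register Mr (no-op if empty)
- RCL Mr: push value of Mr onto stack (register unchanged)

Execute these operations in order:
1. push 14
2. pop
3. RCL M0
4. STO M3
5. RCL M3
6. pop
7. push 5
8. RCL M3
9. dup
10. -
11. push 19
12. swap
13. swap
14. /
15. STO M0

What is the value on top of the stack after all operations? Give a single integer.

Answer: 5

Derivation:
After op 1 (push 14): stack=[14] mem=[0,0,0,0]
After op 2 (pop): stack=[empty] mem=[0,0,0,0]
After op 3 (RCL M0): stack=[0] mem=[0,0,0,0]
After op 4 (STO M3): stack=[empty] mem=[0,0,0,0]
After op 5 (RCL M3): stack=[0] mem=[0,0,0,0]
After op 6 (pop): stack=[empty] mem=[0,0,0,0]
After op 7 (push 5): stack=[5] mem=[0,0,0,0]
After op 8 (RCL M3): stack=[5,0] mem=[0,0,0,0]
After op 9 (dup): stack=[5,0,0] mem=[0,0,0,0]
After op 10 (-): stack=[5,0] mem=[0,0,0,0]
After op 11 (push 19): stack=[5,0,19] mem=[0,0,0,0]
After op 12 (swap): stack=[5,19,0] mem=[0,0,0,0]
After op 13 (swap): stack=[5,0,19] mem=[0,0,0,0]
After op 14 (/): stack=[5,0] mem=[0,0,0,0]
After op 15 (STO M0): stack=[5] mem=[0,0,0,0]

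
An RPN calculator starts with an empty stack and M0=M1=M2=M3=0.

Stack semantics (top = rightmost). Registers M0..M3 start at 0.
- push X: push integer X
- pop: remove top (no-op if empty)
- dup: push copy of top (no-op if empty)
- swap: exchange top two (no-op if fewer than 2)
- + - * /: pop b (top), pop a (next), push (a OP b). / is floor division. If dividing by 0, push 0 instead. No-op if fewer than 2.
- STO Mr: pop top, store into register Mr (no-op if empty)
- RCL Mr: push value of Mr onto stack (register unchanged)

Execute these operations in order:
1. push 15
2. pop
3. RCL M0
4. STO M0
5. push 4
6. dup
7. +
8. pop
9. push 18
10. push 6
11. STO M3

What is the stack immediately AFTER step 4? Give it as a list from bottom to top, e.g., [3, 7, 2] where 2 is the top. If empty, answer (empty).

After op 1 (push 15): stack=[15] mem=[0,0,0,0]
After op 2 (pop): stack=[empty] mem=[0,0,0,0]
After op 3 (RCL M0): stack=[0] mem=[0,0,0,0]
After op 4 (STO M0): stack=[empty] mem=[0,0,0,0]

(empty)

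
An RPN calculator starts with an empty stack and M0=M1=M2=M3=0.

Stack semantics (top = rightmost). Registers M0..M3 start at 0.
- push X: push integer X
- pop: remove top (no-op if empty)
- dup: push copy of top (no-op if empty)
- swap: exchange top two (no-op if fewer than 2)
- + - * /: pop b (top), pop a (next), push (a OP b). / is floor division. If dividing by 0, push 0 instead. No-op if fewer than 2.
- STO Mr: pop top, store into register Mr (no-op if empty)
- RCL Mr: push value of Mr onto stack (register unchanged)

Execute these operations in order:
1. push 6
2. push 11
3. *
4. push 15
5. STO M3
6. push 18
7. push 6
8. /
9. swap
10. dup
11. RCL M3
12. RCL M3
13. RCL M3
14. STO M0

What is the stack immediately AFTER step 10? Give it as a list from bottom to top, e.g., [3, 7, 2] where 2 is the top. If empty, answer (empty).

After op 1 (push 6): stack=[6] mem=[0,0,0,0]
After op 2 (push 11): stack=[6,11] mem=[0,0,0,0]
After op 3 (*): stack=[66] mem=[0,0,0,0]
After op 4 (push 15): stack=[66,15] mem=[0,0,0,0]
After op 5 (STO M3): stack=[66] mem=[0,0,0,15]
After op 6 (push 18): stack=[66,18] mem=[0,0,0,15]
After op 7 (push 6): stack=[66,18,6] mem=[0,0,0,15]
After op 8 (/): stack=[66,3] mem=[0,0,0,15]
After op 9 (swap): stack=[3,66] mem=[0,0,0,15]
After op 10 (dup): stack=[3,66,66] mem=[0,0,0,15]

[3, 66, 66]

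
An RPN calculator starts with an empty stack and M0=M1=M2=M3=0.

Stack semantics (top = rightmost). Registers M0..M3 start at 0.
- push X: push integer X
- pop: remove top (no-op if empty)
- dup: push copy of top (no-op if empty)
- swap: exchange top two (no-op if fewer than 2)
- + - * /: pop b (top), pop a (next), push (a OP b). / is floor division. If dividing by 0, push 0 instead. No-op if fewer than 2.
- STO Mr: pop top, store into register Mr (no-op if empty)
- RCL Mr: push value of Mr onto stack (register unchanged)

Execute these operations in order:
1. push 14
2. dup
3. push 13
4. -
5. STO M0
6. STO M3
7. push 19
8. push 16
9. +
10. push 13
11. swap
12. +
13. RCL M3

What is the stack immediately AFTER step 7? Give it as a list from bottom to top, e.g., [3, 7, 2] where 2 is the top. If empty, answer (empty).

After op 1 (push 14): stack=[14] mem=[0,0,0,0]
After op 2 (dup): stack=[14,14] mem=[0,0,0,0]
After op 3 (push 13): stack=[14,14,13] mem=[0,0,0,0]
After op 4 (-): stack=[14,1] mem=[0,0,0,0]
After op 5 (STO M0): stack=[14] mem=[1,0,0,0]
After op 6 (STO M3): stack=[empty] mem=[1,0,0,14]
After op 7 (push 19): stack=[19] mem=[1,0,0,14]

[19]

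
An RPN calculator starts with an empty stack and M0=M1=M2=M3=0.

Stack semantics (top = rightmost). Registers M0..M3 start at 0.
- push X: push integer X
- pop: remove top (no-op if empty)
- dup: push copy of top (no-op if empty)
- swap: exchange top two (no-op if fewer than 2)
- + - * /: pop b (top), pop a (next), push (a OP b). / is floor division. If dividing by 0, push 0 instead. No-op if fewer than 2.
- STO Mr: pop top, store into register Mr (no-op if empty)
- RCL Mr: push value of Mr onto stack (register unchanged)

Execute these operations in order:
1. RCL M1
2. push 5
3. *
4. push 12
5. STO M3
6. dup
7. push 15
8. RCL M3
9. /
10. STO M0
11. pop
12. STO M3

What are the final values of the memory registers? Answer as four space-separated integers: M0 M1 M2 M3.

After op 1 (RCL M1): stack=[0] mem=[0,0,0,0]
After op 2 (push 5): stack=[0,5] mem=[0,0,0,0]
After op 3 (*): stack=[0] mem=[0,0,0,0]
After op 4 (push 12): stack=[0,12] mem=[0,0,0,0]
After op 5 (STO M3): stack=[0] mem=[0,0,0,12]
After op 6 (dup): stack=[0,0] mem=[0,0,0,12]
After op 7 (push 15): stack=[0,0,15] mem=[0,0,0,12]
After op 8 (RCL M3): stack=[0,0,15,12] mem=[0,0,0,12]
After op 9 (/): stack=[0,0,1] mem=[0,0,0,12]
After op 10 (STO M0): stack=[0,0] mem=[1,0,0,12]
After op 11 (pop): stack=[0] mem=[1,0,0,12]
After op 12 (STO M3): stack=[empty] mem=[1,0,0,0]

Answer: 1 0 0 0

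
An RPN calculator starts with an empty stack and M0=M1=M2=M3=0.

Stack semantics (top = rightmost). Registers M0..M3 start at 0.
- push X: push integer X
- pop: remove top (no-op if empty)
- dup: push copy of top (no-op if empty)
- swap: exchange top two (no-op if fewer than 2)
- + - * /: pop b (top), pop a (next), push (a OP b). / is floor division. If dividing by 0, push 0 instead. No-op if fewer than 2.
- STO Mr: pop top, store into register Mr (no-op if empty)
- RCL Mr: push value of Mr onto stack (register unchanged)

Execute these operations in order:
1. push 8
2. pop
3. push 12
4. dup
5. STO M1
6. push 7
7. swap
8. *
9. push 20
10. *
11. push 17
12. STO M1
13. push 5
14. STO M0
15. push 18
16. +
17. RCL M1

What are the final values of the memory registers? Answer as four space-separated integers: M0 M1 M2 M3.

After op 1 (push 8): stack=[8] mem=[0,0,0,0]
After op 2 (pop): stack=[empty] mem=[0,0,0,0]
After op 3 (push 12): stack=[12] mem=[0,0,0,0]
After op 4 (dup): stack=[12,12] mem=[0,0,0,0]
After op 5 (STO M1): stack=[12] mem=[0,12,0,0]
After op 6 (push 7): stack=[12,7] mem=[0,12,0,0]
After op 7 (swap): stack=[7,12] mem=[0,12,0,0]
After op 8 (*): stack=[84] mem=[0,12,0,0]
After op 9 (push 20): stack=[84,20] mem=[0,12,0,0]
After op 10 (*): stack=[1680] mem=[0,12,0,0]
After op 11 (push 17): stack=[1680,17] mem=[0,12,0,0]
After op 12 (STO M1): stack=[1680] mem=[0,17,0,0]
After op 13 (push 5): stack=[1680,5] mem=[0,17,0,0]
After op 14 (STO M0): stack=[1680] mem=[5,17,0,0]
After op 15 (push 18): stack=[1680,18] mem=[5,17,0,0]
After op 16 (+): stack=[1698] mem=[5,17,0,0]
After op 17 (RCL M1): stack=[1698,17] mem=[5,17,0,0]

Answer: 5 17 0 0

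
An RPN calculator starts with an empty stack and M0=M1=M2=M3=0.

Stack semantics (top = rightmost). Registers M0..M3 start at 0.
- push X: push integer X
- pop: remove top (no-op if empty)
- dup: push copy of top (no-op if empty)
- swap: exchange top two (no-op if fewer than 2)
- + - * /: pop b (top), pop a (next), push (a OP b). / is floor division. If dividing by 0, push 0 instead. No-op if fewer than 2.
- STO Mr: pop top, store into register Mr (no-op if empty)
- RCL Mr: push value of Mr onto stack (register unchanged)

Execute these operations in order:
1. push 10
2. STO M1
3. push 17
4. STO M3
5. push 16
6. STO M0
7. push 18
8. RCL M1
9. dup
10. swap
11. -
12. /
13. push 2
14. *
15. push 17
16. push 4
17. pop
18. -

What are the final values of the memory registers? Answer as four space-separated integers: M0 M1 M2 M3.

After op 1 (push 10): stack=[10] mem=[0,0,0,0]
After op 2 (STO M1): stack=[empty] mem=[0,10,0,0]
After op 3 (push 17): stack=[17] mem=[0,10,0,0]
After op 4 (STO M3): stack=[empty] mem=[0,10,0,17]
After op 5 (push 16): stack=[16] mem=[0,10,0,17]
After op 6 (STO M0): stack=[empty] mem=[16,10,0,17]
After op 7 (push 18): stack=[18] mem=[16,10,0,17]
After op 8 (RCL M1): stack=[18,10] mem=[16,10,0,17]
After op 9 (dup): stack=[18,10,10] mem=[16,10,0,17]
After op 10 (swap): stack=[18,10,10] mem=[16,10,0,17]
After op 11 (-): stack=[18,0] mem=[16,10,0,17]
After op 12 (/): stack=[0] mem=[16,10,0,17]
After op 13 (push 2): stack=[0,2] mem=[16,10,0,17]
After op 14 (*): stack=[0] mem=[16,10,0,17]
After op 15 (push 17): stack=[0,17] mem=[16,10,0,17]
After op 16 (push 4): stack=[0,17,4] mem=[16,10,0,17]
After op 17 (pop): stack=[0,17] mem=[16,10,0,17]
After op 18 (-): stack=[-17] mem=[16,10,0,17]

Answer: 16 10 0 17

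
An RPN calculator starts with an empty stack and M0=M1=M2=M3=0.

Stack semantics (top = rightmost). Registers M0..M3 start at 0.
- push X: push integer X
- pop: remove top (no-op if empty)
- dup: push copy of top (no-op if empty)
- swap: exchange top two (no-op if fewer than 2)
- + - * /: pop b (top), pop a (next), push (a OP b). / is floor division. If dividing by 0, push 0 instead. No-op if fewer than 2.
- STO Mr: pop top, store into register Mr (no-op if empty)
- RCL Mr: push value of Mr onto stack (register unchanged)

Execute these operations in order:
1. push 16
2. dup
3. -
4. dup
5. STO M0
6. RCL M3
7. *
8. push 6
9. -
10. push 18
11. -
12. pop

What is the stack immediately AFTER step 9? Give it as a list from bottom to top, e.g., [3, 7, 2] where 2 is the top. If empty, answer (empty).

After op 1 (push 16): stack=[16] mem=[0,0,0,0]
After op 2 (dup): stack=[16,16] mem=[0,0,0,0]
After op 3 (-): stack=[0] mem=[0,0,0,0]
After op 4 (dup): stack=[0,0] mem=[0,0,0,0]
After op 5 (STO M0): stack=[0] mem=[0,0,0,0]
After op 6 (RCL M3): stack=[0,0] mem=[0,0,0,0]
After op 7 (*): stack=[0] mem=[0,0,0,0]
After op 8 (push 6): stack=[0,6] mem=[0,0,0,0]
After op 9 (-): stack=[-6] mem=[0,0,0,0]

[-6]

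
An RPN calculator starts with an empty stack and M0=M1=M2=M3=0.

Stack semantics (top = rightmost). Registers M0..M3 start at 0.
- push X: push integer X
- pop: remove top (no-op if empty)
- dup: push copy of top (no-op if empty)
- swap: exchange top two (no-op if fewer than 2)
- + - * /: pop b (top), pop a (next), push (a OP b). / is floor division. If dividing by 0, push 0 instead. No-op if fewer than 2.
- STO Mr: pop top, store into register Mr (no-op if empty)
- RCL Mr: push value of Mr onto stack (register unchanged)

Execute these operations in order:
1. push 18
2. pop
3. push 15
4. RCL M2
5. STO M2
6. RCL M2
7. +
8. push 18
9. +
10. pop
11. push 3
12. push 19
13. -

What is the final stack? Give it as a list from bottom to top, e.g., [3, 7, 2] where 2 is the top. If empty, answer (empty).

Answer: [-16]

Derivation:
After op 1 (push 18): stack=[18] mem=[0,0,0,0]
After op 2 (pop): stack=[empty] mem=[0,0,0,0]
After op 3 (push 15): stack=[15] mem=[0,0,0,0]
After op 4 (RCL M2): stack=[15,0] mem=[0,0,0,0]
After op 5 (STO M2): stack=[15] mem=[0,0,0,0]
After op 6 (RCL M2): stack=[15,0] mem=[0,0,0,0]
After op 7 (+): stack=[15] mem=[0,0,0,0]
After op 8 (push 18): stack=[15,18] mem=[0,0,0,0]
After op 9 (+): stack=[33] mem=[0,0,0,0]
After op 10 (pop): stack=[empty] mem=[0,0,0,0]
After op 11 (push 3): stack=[3] mem=[0,0,0,0]
After op 12 (push 19): stack=[3,19] mem=[0,0,0,0]
After op 13 (-): stack=[-16] mem=[0,0,0,0]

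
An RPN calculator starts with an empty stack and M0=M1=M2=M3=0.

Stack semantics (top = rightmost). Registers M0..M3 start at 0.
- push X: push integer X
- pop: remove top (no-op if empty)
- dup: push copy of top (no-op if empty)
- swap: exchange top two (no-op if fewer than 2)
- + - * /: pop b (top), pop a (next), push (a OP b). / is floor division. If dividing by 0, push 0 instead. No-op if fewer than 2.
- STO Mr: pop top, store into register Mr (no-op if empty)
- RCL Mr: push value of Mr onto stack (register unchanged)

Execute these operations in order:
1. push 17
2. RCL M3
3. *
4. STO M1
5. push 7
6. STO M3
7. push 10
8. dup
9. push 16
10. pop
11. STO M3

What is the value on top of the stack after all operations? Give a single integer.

After op 1 (push 17): stack=[17] mem=[0,0,0,0]
After op 2 (RCL M3): stack=[17,0] mem=[0,0,0,0]
After op 3 (*): stack=[0] mem=[0,0,0,0]
After op 4 (STO M1): stack=[empty] mem=[0,0,0,0]
After op 5 (push 7): stack=[7] mem=[0,0,0,0]
After op 6 (STO M3): stack=[empty] mem=[0,0,0,7]
After op 7 (push 10): stack=[10] mem=[0,0,0,7]
After op 8 (dup): stack=[10,10] mem=[0,0,0,7]
After op 9 (push 16): stack=[10,10,16] mem=[0,0,0,7]
After op 10 (pop): stack=[10,10] mem=[0,0,0,7]
After op 11 (STO M3): stack=[10] mem=[0,0,0,10]

Answer: 10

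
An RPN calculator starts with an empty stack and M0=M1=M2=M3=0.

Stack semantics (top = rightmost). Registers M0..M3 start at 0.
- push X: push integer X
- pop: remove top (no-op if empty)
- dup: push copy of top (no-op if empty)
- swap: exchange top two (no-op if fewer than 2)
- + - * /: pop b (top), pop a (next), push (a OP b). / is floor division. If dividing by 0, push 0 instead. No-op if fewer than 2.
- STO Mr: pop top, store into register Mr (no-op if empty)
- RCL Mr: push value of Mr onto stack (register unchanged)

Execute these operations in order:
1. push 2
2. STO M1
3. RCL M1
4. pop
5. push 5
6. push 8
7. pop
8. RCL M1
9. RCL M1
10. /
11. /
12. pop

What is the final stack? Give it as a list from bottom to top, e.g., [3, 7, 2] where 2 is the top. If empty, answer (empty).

After op 1 (push 2): stack=[2] mem=[0,0,0,0]
After op 2 (STO M1): stack=[empty] mem=[0,2,0,0]
After op 3 (RCL M1): stack=[2] mem=[0,2,0,0]
After op 4 (pop): stack=[empty] mem=[0,2,0,0]
After op 5 (push 5): stack=[5] mem=[0,2,0,0]
After op 6 (push 8): stack=[5,8] mem=[0,2,0,0]
After op 7 (pop): stack=[5] mem=[0,2,0,0]
After op 8 (RCL M1): stack=[5,2] mem=[0,2,0,0]
After op 9 (RCL M1): stack=[5,2,2] mem=[0,2,0,0]
After op 10 (/): stack=[5,1] mem=[0,2,0,0]
After op 11 (/): stack=[5] mem=[0,2,0,0]
After op 12 (pop): stack=[empty] mem=[0,2,0,0]

Answer: (empty)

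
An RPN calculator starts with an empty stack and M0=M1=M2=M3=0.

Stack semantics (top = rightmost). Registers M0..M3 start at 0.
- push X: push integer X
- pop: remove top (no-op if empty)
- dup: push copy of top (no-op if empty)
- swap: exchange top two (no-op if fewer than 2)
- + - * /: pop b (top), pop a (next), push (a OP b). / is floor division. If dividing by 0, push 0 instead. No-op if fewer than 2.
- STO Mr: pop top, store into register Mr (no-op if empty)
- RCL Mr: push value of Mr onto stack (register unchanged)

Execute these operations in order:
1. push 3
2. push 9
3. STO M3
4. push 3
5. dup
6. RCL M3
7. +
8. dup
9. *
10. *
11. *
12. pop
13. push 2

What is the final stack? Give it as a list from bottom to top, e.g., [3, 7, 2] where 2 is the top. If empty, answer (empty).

After op 1 (push 3): stack=[3] mem=[0,0,0,0]
After op 2 (push 9): stack=[3,9] mem=[0,0,0,0]
After op 3 (STO M3): stack=[3] mem=[0,0,0,9]
After op 4 (push 3): stack=[3,3] mem=[0,0,0,9]
After op 5 (dup): stack=[3,3,3] mem=[0,0,0,9]
After op 6 (RCL M3): stack=[3,3,3,9] mem=[0,0,0,9]
After op 7 (+): stack=[3,3,12] mem=[0,0,0,9]
After op 8 (dup): stack=[3,3,12,12] mem=[0,0,0,9]
After op 9 (*): stack=[3,3,144] mem=[0,0,0,9]
After op 10 (*): stack=[3,432] mem=[0,0,0,9]
After op 11 (*): stack=[1296] mem=[0,0,0,9]
After op 12 (pop): stack=[empty] mem=[0,0,0,9]
After op 13 (push 2): stack=[2] mem=[0,0,0,9]

Answer: [2]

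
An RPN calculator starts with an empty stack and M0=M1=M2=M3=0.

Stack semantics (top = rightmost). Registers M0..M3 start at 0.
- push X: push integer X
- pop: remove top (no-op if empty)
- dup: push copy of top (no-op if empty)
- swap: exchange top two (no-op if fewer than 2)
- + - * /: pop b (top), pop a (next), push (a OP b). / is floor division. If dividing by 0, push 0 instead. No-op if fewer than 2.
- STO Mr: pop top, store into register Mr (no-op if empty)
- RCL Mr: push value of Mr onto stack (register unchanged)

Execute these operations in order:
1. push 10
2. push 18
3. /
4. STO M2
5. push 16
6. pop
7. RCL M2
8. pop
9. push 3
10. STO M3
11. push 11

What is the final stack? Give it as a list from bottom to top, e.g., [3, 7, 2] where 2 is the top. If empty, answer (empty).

Answer: [11]

Derivation:
After op 1 (push 10): stack=[10] mem=[0,0,0,0]
After op 2 (push 18): stack=[10,18] mem=[0,0,0,0]
After op 3 (/): stack=[0] mem=[0,0,0,0]
After op 4 (STO M2): stack=[empty] mem=[0,0,0,0]
After op 5 (push 16): stack=[16] mem=[0,0,0,0]
After op 6 (pop): stack=[empty] mem=[0,0,0,0]
After op 7 (RCL M2): stack=[0] mem=[0,0,0,0]
After op 8 (pop): stack=[empty] mem=[0,0,0,0]
After op 9 (push 3): stack=[3] mem=[0,0,0,0]
After op 10 (STO M3): stack=[empty] mem=[0,0,0,3]
After op 11 (push 11): stack=[11] mem=[0,0,0,3]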